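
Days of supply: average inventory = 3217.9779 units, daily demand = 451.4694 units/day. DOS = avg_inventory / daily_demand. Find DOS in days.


DOS = 3217.9779 / 451.4694 = 7.1278

7.1278 days


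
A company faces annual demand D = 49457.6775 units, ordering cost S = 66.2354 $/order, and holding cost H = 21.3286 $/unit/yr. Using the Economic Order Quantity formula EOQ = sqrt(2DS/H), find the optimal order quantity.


2*D*S = 2 * 49457.6775 * 66.2354 = 6551698.1046
2*D*S/H = 307179.0040
EOQ = sqrt(307179.0040) = 554.2373

554.2373 units


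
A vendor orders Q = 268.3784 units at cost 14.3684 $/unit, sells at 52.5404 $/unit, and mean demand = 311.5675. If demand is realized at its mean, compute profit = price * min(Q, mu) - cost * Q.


Sales at mu = min(268.3784, 311.5675) = 268.3784
Revenue = 52.5404 * 268.3784 = 14100.7085
Total cost = 14.3684 * 268.3784 = 3856.1682
Profit = 14100.7085 - 3856.1682 = 10244.5403

10244.5403 $


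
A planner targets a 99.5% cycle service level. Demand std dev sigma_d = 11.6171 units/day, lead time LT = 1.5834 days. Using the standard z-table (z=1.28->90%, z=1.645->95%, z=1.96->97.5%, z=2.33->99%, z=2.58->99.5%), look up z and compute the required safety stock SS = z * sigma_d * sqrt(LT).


From the table, SL = 99.5% corresponds to z = 2.58
sqrt(LT) = sqrt(1.5834) = 1.2583
SS = 2.58 * 11.6171 * 1.2583 = 37.7149

37.7149 units


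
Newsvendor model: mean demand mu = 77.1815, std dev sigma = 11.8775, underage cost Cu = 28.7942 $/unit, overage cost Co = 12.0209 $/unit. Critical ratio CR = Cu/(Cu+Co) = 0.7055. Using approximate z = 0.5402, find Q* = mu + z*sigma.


CR = Cu/(Cu+Co) = 28.7942/(28.7942+12.0209) = 0.7055
z = 0.5402
Q* = 77.1815 + 0.5402 * 11.8775 = 83.5977

83.5977 units


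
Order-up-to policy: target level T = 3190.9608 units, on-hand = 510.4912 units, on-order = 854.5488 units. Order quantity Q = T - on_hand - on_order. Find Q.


Inventory position = OH + OO = 510.4912 + 854.5488 = 1365.0400
Q = 3190.9608 - 1365.0400 = 1825.9208

1825.9208 units


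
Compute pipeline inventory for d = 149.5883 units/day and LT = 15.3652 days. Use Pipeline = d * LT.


Pipeline = 149.5883 * 15.3652 = 2298.4541

2298.4541 units


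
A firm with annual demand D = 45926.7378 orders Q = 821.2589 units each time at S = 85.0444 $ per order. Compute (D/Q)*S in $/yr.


Number of orders = D/Q = 55.9224
Cost = 55.9224 * 85.0444 = 4755.8838

4755.8838 $/yr


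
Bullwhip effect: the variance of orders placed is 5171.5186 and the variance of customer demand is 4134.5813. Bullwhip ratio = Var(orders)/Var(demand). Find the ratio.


BW = 5171.5186 / 4134.5813 = 1.2508

1.2508


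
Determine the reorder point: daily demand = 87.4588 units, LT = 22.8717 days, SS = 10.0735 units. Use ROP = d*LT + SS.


d*LT = 87.4588 * 22.8717 = 2000.3314
ROP = 2000.3314 + 10.0735 = 2010.4049

2010.4049 units


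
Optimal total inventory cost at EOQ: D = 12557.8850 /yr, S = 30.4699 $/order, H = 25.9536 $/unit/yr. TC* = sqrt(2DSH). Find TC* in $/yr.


2*D*S*H = 19861641.2484
TC* = sqrt(19861641.2484) = 4456.6401

4456.6401 $/yr


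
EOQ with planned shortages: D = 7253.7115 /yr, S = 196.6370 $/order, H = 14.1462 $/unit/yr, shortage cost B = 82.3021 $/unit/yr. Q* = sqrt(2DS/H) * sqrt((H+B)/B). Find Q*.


sqrt(2DS/H) = 449.0636
sqrt((H+B)/B) = 1.0825
Q* = 449.0636 * 1.0825 = 486.1269

486.1269 units


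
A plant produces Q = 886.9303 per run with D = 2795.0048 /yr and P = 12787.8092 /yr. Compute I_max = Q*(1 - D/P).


D/P = 0.2186
1 - D/P = 0.7814
I_max = 886.9303 * 0.7814 = 693.0758

693.0758 units


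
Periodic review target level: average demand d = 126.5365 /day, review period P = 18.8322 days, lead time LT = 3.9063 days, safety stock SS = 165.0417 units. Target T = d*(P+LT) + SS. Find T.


P + LT = 22.7385
d*(P+LT) = 126.5365 * 22.7385 = 2877.2502
T = 2877.2502 + 165.0417 = 3042.2919

3042.2919 units


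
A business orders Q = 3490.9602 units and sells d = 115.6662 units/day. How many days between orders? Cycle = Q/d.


Cycle = 3490.9602 / 115.6662 = 30.1813

30.1813 days


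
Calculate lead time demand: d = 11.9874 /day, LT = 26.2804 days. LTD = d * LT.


LTD = 11.9874 * 26.2804 = 315.0337

315.0337 units


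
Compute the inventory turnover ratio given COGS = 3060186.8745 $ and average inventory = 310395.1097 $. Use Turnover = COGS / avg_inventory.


Turnover = 3060186.8745 / 310395.1097 = 9.8590

9.8590


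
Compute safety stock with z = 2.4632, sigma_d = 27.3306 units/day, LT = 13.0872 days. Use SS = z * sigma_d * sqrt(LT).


sqrt(LT) = sqrt(13.0872) = 3.6176
SS = 2.4632 * 27.3306 * 3.6176 = 243.5411

243.5411 units


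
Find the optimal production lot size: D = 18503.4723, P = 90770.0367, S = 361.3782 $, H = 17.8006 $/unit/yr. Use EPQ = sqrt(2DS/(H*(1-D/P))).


1 - D/P = 1 - 0.2039 = 0.7961
H*(1-D/P) = 14.1719
2DS = 13373503.0270
EPQ = sqrt(943660.2067) = 971.4217

971.4217 units


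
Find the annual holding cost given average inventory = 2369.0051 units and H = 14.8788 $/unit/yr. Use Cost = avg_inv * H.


Cost = 2369.0051 * 14.8788 = 35247.9531

35247.9531 $/yr


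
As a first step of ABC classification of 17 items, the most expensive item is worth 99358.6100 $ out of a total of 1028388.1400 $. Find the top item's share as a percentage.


Top item = 99358.6100
Total = 1028388.1400
Percentage = 99358.6100 / 1028388.1400 * 100 = 9.6616

9.6616%


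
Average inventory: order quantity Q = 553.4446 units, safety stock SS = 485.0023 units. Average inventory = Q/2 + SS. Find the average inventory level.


Q/2 = 276.7223
Avg = 276.7223 + 485.0023 = 761.7246

761.7246 units


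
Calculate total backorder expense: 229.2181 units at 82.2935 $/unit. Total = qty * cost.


Total = 229.2181 * 82.2935 = 18863.1597

18863.1597 $


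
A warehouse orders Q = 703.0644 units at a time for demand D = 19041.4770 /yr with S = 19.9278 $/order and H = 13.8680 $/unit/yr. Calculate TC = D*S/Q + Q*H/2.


Ordering cost = D*S/Q = 539.7155
Holding cost = Q*H/2 = 4875.0485
TC = 539.7155 + 4875.0485 = 5414.7640

5414.7640 $/yr


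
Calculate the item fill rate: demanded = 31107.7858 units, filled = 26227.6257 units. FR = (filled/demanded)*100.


FR = 26227.6257 / 31107.7858 * 100 = 84.3121

84.3121%


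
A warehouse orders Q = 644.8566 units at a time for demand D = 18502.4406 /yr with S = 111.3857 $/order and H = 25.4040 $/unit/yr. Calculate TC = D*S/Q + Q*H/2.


Ordering cost = D*S/Q = 3195.9156
Holding cost = Q*H/2 = 8190.9685
TC = 3195.9156 + 8190.9685 = 11386.8842

11386.8842 $/yr


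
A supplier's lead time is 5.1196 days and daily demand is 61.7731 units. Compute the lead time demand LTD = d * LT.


LTD = 61.7731 * 5.1196 = 316.2536

316.2536 units


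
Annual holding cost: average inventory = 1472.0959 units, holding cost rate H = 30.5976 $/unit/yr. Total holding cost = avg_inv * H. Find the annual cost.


Cost = 1472.0959 * 30.5976 = 45042.6015

45042.6015 $/yr


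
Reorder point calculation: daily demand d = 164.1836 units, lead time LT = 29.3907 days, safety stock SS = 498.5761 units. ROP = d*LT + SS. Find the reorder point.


d*LT = 164.1836 * 29.3907 = 4825.4709
ROP = 4825.4709 + 498.5761 = 5324.0470

5324.0470 units


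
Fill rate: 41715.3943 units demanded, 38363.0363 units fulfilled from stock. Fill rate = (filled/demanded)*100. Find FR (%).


FR = 38363.0363 / 41715.3943 * 100 = 91.9637

91.9637%


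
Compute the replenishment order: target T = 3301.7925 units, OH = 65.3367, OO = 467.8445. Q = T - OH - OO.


Inventory position = OH + OO = 65.3367 + 467.8445 = 533.1812
Q = 3301.7925 - 533.1812 = 2768.6113

2768.6113 units


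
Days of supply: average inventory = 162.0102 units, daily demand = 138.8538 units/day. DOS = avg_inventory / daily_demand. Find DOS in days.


DOS = 162.0102 / 138.8538 = 1.1668

1.1668 days


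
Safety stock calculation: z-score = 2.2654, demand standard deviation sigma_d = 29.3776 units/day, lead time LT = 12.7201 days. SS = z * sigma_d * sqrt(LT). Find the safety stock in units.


sqrt(LT) = sqrt(12.7201) = 3.5665
SS = 2.2654 * 29.3776 * 3.5665 = 237.3594

237.3594 units


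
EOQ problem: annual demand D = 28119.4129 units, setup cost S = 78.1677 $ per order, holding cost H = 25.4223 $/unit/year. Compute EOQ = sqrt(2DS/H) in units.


2*D*S = 2 * 28119.4129 * 78.1677 = 4396059.6635
2*D*S/H = 172921.3983
EOQ = sqrt(172921.3983) = 415.8382

415.8382 units


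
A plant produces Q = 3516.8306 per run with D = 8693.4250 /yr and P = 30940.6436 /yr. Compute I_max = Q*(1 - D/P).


D/P = 0.2810
1 - D/P = 0.7190
I_max = 3516.8306 * 0.7190 = 2528.7030

2528.7030 units


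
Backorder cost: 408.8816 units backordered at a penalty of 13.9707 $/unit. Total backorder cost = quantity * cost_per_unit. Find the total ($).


Total = 408.8816 * 13.9707 = 5712.3622

5712.3622 $


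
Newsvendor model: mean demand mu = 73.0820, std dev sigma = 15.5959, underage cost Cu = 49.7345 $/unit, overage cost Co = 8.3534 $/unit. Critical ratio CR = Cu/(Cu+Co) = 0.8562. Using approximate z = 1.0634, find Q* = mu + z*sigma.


CR = Cu/(Cu+Co) = 49.7345/(49.7345+8.3534) = 0.8562
z = 1.0634
Q* = 73.0820 + 1.0634 * 15.5959 = 89.6667

89.6667 units


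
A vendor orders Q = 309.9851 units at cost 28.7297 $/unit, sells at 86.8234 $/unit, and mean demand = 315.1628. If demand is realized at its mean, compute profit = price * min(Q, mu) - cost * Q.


Sales at mu = min(309.9851, 315.1628) = 309.9851
Revenue = 86.8234 * 309.9851 = 26913.9603
Total cost = 28.7297 * 309.9851 = 8905.7789
Profit = 26913.9603 - 8905.7789 = 18008.1814

18008.1814 $


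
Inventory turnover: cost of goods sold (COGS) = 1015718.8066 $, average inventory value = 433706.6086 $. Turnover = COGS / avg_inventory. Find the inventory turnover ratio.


Turnover = 1015718.8066 / 433706.6086 = 2.3419

2.3419


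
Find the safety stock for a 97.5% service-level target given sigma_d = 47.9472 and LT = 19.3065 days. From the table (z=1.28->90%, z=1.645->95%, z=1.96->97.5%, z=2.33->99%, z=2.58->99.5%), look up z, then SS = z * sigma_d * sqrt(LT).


From the table, SL = 97.5% corresponds to z = 1.96
sqrt(LT) = sqrt(19.3065) = 4.3939
SS = 1.96 * 47.9472 * 4.3939 = 412.9249

412.9249 units


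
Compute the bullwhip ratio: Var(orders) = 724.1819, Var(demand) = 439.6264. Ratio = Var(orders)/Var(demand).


BW = 724.1819 / 439.6264 = 1.6473

1.6473


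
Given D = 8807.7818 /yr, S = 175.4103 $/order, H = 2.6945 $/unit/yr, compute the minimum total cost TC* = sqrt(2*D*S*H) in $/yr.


2*D*S*H = 8325873.7664
TC* = sqrt(8325873.7664) = 2885.4590

2885.4590 $/yr


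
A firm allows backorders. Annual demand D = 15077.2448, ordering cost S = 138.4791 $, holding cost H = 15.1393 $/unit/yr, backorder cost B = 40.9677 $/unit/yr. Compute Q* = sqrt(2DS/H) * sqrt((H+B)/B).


sqrt(2DS/H) = 525.1885
sqrt((H+B)/B) = 1.1703
Q* = 525.1885 * 1.1703 = 614.6147

614.6147 units


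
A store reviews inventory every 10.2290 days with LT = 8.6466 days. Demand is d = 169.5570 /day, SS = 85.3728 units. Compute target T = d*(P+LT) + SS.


P + LT = 18.8756
d*(P+LT) = 169.5570 * 18.8756 = 3200.4901
T = 3200.4901 + 85.3728 = 3285.8629

3285.8629 units


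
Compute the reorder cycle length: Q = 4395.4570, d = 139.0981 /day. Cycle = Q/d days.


Cycle = 4395.4570 / 139.0981 = 31.5997

31.5997 days


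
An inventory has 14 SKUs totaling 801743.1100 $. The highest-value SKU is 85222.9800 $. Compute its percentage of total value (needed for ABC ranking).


Top item = 85222.9800
Total = 801743.1100
Percentage = 85222.9800 / 801743.1100 * 100 = 10.6297

10.6297%


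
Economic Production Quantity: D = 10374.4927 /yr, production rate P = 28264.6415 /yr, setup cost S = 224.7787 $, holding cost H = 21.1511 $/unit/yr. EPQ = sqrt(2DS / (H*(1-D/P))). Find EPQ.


1 - D/P = 1 - 0.3670 = 0.6330
H*(1-D/P) = 13.3876
2DS = 4663929.9645
EPQ = sqrt(348376.2903) = 590.2341

590.2341 units


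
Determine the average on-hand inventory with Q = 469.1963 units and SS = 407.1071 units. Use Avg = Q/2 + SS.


Q/2 = 234.5982
Avg = 234.5982 + 407.1071 = 641.7052

641.7052 units


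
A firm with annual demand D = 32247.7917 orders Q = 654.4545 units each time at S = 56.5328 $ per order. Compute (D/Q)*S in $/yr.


Number of orders = D/Q = 49.2743
Cost = 49.2743 * 56.5328 = 2785.6145

2785.6145 $/yr


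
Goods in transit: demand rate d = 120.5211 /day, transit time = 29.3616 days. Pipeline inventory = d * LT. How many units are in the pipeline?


Pipeline = 120.5211 * 29.3616 = 3538.6923

3538.6923 units


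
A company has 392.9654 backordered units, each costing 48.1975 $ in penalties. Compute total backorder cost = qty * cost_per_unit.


Total = 392.9654 * 48.1975 = 18939.9499

18939.9499 $


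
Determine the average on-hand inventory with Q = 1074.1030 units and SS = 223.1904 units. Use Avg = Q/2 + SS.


Q/2 = 537.0515
Avg = 537.0515 + 223.1904 = 760.2419

760.2419 units


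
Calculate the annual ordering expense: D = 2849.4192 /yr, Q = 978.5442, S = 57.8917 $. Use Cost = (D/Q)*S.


Number of orders = D/Q = 2.9119
Cost = 2.9119 * 57.8917 = 168.5746

168.5746 $/yr


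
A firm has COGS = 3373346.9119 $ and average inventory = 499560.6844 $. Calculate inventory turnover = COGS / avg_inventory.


Turnover = 3373346.9119 / 499560.6844 = 6.7526

6.7526


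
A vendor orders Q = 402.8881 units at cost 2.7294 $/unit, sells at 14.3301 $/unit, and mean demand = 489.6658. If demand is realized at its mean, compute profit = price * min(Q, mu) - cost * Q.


Sales at mu = min(402.8881, 489.6658) = 402.8881
Revenue = 14.3301 * 402.8881 = 5773.4268
Total cost = 2.7294 * 402.8881 = 1099.6428
Profit = 5773.4268 - 1099.6428 = 4673.7840

4673.7840 $


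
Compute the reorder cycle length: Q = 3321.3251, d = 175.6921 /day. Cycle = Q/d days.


Cycle = 3321.3251 / 175.6921 = 18.9042

18.9042 days


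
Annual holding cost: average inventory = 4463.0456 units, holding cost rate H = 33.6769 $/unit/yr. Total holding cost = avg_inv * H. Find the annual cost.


Cost = 4463.0456 * 33.6769 = 150301.5404

150301.5404 $/yr


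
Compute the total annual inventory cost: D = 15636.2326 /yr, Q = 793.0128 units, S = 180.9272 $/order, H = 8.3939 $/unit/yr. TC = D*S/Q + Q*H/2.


Ordering cost = D*S/Q = 3567.4327
Holding cost = Q*H/2 = 3328.2351
TC = 3567.4327 + 3328.2351 = 6895.6678

6895.6678 $/yr


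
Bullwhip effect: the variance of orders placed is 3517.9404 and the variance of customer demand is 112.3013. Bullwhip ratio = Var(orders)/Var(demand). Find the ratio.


BW = 3517.9404 / 112.3013 = 31.3259

31.3259


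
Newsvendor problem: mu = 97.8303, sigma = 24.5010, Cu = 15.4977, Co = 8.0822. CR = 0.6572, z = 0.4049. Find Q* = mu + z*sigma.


CR = Cu/(Cu+Co) = 15.4977/(15.4977+8.0822) = 0.6572
z = 0.4049
Q* = 97.8303 + 0.4049 * 24.5010 = 107.7508

107.7508 units


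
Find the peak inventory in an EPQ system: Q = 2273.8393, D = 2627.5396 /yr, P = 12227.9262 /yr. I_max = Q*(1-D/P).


D/P = 0.2149
1 - D/P = 0.7851
I_max = 2273.8393 * 0.7851 = 1785.2362

1785.2362 units


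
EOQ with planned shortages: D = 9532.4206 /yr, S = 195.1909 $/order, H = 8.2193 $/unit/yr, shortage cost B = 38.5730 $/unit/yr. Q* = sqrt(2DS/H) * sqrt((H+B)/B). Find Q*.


sqrt(2DS/H) = 672.8666
sqrt((H+B)/B) = 1.1014
Q* = 672.8666 * 1.1014 = 741.0960

741.0960 units


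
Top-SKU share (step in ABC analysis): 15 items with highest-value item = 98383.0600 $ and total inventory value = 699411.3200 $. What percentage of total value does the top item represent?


Top item = 98383.0600
Total = 699411.3200
Percentage = 98383.0600 / 699411.3200 * 100 = 14.0666

14.0666%


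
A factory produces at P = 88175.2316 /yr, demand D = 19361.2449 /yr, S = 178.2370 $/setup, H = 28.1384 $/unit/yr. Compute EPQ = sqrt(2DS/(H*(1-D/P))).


1 - D/P = 1 - 0.2196 = 0.7804
H*(1-D/P) = 21.9599
2DS = 6901780.4145
EPQ = sqrt(314290.7712) = 560.6164

560.6164 units


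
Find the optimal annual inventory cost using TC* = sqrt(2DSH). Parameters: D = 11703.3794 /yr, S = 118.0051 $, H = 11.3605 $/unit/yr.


2*D*S*H = 31379029.1887
TC* = sqrt(31379029.1887) = 5601.6988

5601.6988 $/yr


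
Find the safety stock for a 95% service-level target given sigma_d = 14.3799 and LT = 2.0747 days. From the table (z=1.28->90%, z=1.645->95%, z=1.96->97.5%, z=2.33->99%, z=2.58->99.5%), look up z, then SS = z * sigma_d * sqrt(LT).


From the table, SL = 95% corresponds to z = 1.645
sqrt(LT) = sqrt(2.0747) = 1.4404
SS = 1.645 * 14.3799 * 1.4404 = 34.0721

34.0721 units


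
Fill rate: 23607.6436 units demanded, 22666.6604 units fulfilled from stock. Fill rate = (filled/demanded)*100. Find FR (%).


FR = 22666.6604 / 23607.6436 * 100 = 96.0141

96.0141%


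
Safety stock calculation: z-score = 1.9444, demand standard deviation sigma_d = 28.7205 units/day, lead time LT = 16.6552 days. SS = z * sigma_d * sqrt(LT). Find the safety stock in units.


sqrt(LT) = sqrt(16.6552) = 4.0811
SS = 1.9444 * 28.7205 * 4.0811 = 227.9043

227.9043 units


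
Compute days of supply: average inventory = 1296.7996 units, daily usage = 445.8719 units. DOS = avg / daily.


DOS = 1296.7996 / 445.8719 = 2.9085

2.9085 days


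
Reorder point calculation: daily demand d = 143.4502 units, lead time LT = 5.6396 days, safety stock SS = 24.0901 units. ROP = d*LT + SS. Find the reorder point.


d*LT = 143.4502 * 5.6396 = 809.0017
ROP = 809.0017 + 24.0901 = 833.0918

833.0918 units


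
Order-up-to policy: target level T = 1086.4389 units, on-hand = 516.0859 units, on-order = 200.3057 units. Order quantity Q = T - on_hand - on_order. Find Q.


Inventory position = OH + OO = 516.0859 + 200.3057 = 716.3916
Q = 1086.4389 - 716.3916 = 370.0473

370.0473 units


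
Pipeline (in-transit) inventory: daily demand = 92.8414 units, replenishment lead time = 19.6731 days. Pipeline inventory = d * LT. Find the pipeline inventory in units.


Pipeline = 92.8414 * 19.6731 = 1826.4781

1826.4781 units


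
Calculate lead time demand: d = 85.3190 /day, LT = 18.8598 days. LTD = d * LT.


LTD = 85.3190 * 18.8598 = 1609.0993

1609.0993 units


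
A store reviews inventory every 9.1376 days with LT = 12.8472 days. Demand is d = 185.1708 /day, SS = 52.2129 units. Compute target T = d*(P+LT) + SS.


P + LT = 21.9848
d*(P+LT) = 185.1708 * 21.9848 = 4070.9430
T = 4070.9430 + 52.2129 = 4123.1559

4123.1559 units


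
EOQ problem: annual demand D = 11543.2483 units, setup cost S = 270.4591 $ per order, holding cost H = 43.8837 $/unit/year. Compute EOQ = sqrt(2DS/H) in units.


2*D*S = 2 * 11543.2483 * 270.4591 = 6243953.0926
2*D*S/H = 142284.1076
EOQ = sqrt(142284.1076) = 377.2057

377.2057 units


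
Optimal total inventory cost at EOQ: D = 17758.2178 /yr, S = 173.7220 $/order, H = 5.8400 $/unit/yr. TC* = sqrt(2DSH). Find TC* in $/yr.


2*D*S*H = 36032719.5558
TC* = sqrt(36032719.5558) = 6002.7260

6002.7260 $/yr


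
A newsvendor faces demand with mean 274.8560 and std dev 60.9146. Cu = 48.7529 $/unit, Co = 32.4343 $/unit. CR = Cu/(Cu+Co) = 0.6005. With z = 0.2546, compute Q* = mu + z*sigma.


CR = Cu/(Cu+Co) = 48.7529/(48.7529+32.4343) = 0.6005
z = 0.2546
Q* = 274.8560 + 0.2546 * 60.9146 = 290.3649

290.3649 units


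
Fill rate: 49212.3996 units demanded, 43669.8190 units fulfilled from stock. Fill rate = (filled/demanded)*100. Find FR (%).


FR = 43669.8190 / 49212.3996 * 100 = 88.7374

88.7374%


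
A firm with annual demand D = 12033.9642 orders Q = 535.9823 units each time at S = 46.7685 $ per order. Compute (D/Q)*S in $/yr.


Number of orders = D/Q = 22.4522
Cost = 22.4522 * 46.7685 = 1050.0542

1050.0542 $/yr


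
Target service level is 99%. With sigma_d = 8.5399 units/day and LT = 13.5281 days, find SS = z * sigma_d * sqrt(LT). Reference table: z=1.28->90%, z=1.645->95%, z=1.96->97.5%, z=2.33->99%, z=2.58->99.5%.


From the table, SL = 99% corresponds to z = 2.33
sqrt(LT) = sqrt(13.5281) = 3.6781
SS = 2.33 * 8.5399 * 3.6781 = 73.1858

73.1858 units


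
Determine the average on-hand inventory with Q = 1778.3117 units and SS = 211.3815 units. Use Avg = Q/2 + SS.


Q/2 = 889.1558
Avg = 889.1558 + 211.3815 = 1100.5374

1100.5374 units


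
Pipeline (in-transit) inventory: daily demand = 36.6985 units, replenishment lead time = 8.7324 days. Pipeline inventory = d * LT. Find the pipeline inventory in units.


Pipeline = 36.6985 * 8.7324 = 320.4660

320.4660 units


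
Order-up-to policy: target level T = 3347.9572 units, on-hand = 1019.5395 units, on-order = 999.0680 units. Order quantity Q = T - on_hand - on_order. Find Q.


Inventory position = OH + OO = 1019.5395 + 999.0680 = 2018.6075
Q = 3347.9572 - 2018.6075 = 1329.3497

1329.3497 units


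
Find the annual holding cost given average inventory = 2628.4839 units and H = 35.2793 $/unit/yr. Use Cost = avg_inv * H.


Cost = 2628.4839 * 35.2793 = 92731.0721

92731.0721 $/yr


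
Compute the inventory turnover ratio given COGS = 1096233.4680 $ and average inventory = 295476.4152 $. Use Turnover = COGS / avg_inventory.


Turnover = 1096233.4680 / 295476.4152 = 3.7101

3.7101


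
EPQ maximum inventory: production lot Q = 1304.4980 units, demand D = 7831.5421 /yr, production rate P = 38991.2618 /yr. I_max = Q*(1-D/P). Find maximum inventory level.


D/P = 0.2009
1 - D/P = 0.7991
I_max = 1304.4980 * 0.7991 = 1042.4847

1042.4847 units


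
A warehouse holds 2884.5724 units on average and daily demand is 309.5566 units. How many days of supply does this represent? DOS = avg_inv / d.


DOS = 2884.5724 / 309.5566 = 9.3184

9.3184 days


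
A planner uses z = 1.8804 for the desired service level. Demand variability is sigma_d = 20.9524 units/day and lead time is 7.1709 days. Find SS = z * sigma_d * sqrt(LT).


sqrt(LT) = sqrt(7.1709) = 2.6779
SS = 1.8804 * 20.9524 * 2.6779 = 105.5045

105.5045 units


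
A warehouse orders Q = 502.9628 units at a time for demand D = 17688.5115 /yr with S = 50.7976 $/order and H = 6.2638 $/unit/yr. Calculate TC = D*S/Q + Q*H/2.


Ordering cost = D*S/Q = 1786.4819
Holding cost = Q*H/2 = 1575.2292
TC = 1786.4819 + 1575.2292 = 3361.7111

3361.7111 $/yr


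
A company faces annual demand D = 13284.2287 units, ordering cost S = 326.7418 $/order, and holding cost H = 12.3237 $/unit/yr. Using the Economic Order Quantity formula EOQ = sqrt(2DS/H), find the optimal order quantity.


2*D*S = 2 * 13284.2287 * 326.7418 = 8681025.5941
2*D*S/H = 704417.1470
EOQ = sqrt(704417.1470) = 839.2956

839.2956 units


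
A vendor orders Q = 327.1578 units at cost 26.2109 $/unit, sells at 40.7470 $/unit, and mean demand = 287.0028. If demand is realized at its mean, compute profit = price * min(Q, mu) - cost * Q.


Sales at mu = min(327.1578, 287.0028) = 287.0028
Revenue = 40.7470 * 287.0028 = 11694.5031
Total cost = 26.2109 * 327.1578 = 8575.1004
Profit = 11694.5031 - 8575.1004 = 3119.4027

3119.4027 $


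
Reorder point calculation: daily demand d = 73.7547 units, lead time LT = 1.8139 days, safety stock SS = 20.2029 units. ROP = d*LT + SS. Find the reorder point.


d*LT = 73.7547 * 1.8139 = 133.7837
ROP = 133.7837 + 20.2029 = 153.9866

153.9866 units


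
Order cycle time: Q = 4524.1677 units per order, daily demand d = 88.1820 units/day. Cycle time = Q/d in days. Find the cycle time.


Cycle = 4524.1677 / 88.1820 = 51.3049

51.3049 days


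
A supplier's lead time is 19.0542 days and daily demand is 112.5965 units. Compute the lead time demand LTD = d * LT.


LTD = 112.5965 * 19.0542 = 2145.4362

2145.4362 units


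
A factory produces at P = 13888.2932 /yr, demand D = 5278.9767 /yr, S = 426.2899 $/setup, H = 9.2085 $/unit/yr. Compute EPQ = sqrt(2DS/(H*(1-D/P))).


1 - D/P = 1 - 0.3801 = 0.6199
H*(1-D/P) = 5.7083
2DS = 4500748.8991
EPQ = sqrt(788453.5158) = 887.9491

887.9491 units


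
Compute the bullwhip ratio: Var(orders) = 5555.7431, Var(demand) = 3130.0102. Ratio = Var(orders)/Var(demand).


BW = 5555.7431 / 3130.0102 = 1.7750

1.7750


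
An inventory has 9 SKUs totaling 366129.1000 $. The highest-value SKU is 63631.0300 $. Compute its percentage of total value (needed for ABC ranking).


Top item = 63631.0300
Total = 366129.1000
Percentage = 63631.0300 / 366129.1000 * 100 = 17.3794

17.3794%


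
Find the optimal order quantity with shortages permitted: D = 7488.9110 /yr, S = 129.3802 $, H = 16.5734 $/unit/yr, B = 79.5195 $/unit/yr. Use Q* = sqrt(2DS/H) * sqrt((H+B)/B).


sqrt(2DS/H) = 341.9420
sqrt((H+B)/B) = 1.0993
Q* = 341.9420 * 1.0993 = 375.8904

375.8904 units


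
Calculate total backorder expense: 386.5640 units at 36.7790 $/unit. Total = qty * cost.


Total = 386.5640 * 36.7790 = 14217.4374

14217.4374 $


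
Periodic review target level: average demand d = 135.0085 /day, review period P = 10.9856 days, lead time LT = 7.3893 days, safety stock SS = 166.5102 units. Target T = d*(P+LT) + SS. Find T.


P + LT = 18.3749
d*(P+LT) = 135.0085 * 18.3749 = 2480.7677
T = 2480.7677 + 166.5102 = 2647.2779

2647.2779 units


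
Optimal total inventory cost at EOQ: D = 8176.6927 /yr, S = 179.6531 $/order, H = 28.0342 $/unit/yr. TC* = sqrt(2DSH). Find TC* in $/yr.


2*D*S*H = 82362696.1372
TC* = sqrt(82362696.1372) = 9075.3896

9075.3896 $/yr


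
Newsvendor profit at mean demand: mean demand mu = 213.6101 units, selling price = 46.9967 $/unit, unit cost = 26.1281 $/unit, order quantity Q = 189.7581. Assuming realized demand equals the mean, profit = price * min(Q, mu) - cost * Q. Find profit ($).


Sales at mu = min(189.7581, 213.6101) = 189.7581
Revenue = 46.9967 * 189.7581 = 8918.0045
Total cost = 26.1281 * 189.7581 = 4958.0186
Profit = 8918.0045 - 4958.0186 = 3959.9859

3959.9859 $


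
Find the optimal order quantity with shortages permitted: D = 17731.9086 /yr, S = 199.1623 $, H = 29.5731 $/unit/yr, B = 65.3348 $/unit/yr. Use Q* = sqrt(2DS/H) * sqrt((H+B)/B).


sqrt(2DS/H) = 488.7062
sqrt((H+B)/B) = 1.2053
Q* = 488.7062 * 1.2053 = 589.0156

589.0156 units


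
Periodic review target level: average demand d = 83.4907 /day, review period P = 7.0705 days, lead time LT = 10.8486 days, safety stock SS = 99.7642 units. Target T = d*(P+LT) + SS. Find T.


P + LT = 17.9191
d*(P+LT) = 83.4907 * 17.9191 = 1496.0782
T = 1496.0782 + 99.7642 = 1595.8424

1595.8424 units


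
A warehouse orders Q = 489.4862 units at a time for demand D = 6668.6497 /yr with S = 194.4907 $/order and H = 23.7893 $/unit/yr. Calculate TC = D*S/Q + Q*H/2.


Ordering cost = D*S/Q = 2649.6975
Holding cost = Q*H/2 = 5822.2670
TC = 2649.6975 + 5822.2670 = 8471.9645

8471.9645 $/yr


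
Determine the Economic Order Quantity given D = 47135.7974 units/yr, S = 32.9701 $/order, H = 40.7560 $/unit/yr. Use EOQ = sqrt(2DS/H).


2*D*S = 2 * 47135.7974 * 32.9701 = 3108143.9077
2*D*S/H = 76262.2413
EOQ = sqrt(76262.2413) = 276.1562

276.1562 units


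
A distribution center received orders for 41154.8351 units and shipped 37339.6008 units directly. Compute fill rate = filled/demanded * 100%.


FR = 37339.6008 / 41154.8351 * 100 = 90.7296

90.7296%


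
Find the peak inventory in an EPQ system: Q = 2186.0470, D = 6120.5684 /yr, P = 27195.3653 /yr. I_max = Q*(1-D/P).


D/P = 0.2251
1 - D/P = 0.7749
I_max = 2186.0470 * 0.7749 = 1694.0569

1694.0569 units


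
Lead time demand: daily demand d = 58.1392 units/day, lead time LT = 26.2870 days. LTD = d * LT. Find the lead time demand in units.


LTD = 58.1392 * 26.2870 = 1528.3052

1528.3052 units


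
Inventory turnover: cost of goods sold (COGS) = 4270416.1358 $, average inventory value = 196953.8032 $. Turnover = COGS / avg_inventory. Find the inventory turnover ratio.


Turnover = 4270416.1358 / 196953.8032 = 21.6823

21.6823


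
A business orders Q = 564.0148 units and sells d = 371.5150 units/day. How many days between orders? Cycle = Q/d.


Cycle = 564.0148 / 371.5150 = 1.5181

1.5181 days


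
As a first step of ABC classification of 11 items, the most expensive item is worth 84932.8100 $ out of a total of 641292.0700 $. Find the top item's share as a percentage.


Top item = 84932.8100
Total = 641292.0700
Percentage = 84932.8100 / 641292.0700 * 100 = 13.2440

13.2440%


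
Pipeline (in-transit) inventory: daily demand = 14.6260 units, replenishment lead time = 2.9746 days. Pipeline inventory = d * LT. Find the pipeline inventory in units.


Pipeline = 14.6260 * 2.9746 = 43.5065

43.5065 units


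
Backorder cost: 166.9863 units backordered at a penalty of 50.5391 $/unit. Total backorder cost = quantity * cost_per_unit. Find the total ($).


Total = 166.9863 * 50.5391 = 8439.3373

8439.3373 $


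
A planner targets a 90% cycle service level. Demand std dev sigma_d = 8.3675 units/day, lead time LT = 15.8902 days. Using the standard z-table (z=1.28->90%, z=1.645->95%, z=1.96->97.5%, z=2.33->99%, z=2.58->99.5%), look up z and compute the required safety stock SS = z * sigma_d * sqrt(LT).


From the table, SL = 90% corresponds to z = 1.28
sqrt(LT) = sqrt(15.8902) = 3.9863
SS = 1.28 * 8.3675 * 3.9863 = 42.6943

42.6943 units


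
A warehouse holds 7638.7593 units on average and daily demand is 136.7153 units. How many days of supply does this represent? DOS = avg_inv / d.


DOS = 7638.7593 / 136.7153 = 55.8735

55.8735 days


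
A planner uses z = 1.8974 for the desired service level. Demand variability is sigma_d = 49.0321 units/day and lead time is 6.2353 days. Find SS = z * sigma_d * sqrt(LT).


sqrt(LT) = sqrt(6.2353) = 2.4971
SS = 1.8974 * 49.0321 * 2.4971 = 232.3101

232.3101 units


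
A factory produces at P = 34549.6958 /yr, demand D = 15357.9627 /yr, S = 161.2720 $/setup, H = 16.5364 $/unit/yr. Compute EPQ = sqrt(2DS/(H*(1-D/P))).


1 - D/P = 1 - 0.4445 = 0.5555
H*(1-D/P) = 9.1857
2DS = 4953618.7211
EPQ = sqrt(539276.6791) = 734.3546

734.3546 units


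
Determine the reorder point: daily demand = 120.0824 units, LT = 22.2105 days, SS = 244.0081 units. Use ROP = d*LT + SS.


d*LT = 120.0824 * 22.2105 = 2667.0901
ROP = 2667.0901 + 244.0081 = 2911.0982

2911.0982 units


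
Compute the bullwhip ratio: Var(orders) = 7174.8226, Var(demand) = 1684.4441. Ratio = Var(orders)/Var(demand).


BW = 7174.8226 / 1684.4441 = 4.2595

4.2595


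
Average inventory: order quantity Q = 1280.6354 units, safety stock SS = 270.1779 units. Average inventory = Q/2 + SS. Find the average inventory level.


Q/2 = 640.3177
Avg = 640.3177 + 270.1779 = 910.4956

910.4956 units


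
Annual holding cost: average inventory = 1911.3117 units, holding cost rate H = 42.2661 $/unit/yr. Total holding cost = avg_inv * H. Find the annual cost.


Cost = 1911.3117 * 42.2661 = 80783.6914

80783.6914 $/yr


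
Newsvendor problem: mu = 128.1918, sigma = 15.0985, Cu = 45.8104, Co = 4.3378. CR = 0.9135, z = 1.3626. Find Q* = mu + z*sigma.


CR = Cu/(Cu+Co) = 45.8104/(45.8104+4.3378) = 0.9135
z = 1.3626
Q* = 128.1918 + 1.3626 * 15.0985 = 148.7650

148.7650 units


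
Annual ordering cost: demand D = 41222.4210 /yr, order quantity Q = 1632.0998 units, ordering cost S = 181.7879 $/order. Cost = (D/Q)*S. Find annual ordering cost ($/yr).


Number of orders = D/Q = 25.2573
Cost = 25.2573 * 181.7879 = 4591.4700

4591.4700 $/yr


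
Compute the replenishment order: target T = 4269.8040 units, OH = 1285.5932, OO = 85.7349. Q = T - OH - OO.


Inventory position = OH + OO = 1285.5932 + 85.7349 = 1371.3281
Q = 4269.8040 - 1371.3281 = 2898.4759

2898.4759 units


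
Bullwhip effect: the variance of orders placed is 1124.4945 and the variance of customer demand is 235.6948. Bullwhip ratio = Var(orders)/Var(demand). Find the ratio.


BW = 1124.4945 / 235.6948 = 4.7710

4.7710


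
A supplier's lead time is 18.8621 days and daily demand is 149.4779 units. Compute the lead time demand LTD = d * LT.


LTD = 149.4779 * 18.8621 = 2819.4671

2819.4671 units


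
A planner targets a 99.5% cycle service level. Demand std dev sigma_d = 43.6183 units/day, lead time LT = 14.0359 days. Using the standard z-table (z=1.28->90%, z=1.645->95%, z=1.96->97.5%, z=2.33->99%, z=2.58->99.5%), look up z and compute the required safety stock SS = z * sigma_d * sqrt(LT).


From the table, SL = 99.5% corresponds to z = 2.58
sqrt(LT) = sqrt(14.0359) = 3.7465
SS = 2.58 * 43.6183 * 3.7465 = 421.6077

421.6077 units


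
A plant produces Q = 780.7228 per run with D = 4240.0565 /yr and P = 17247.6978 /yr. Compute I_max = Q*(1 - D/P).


D/P = 0.2458
1 - D/P = 0.7542
I_max = 780.7228 * 0.7542 = 588.7952

588.7952 units


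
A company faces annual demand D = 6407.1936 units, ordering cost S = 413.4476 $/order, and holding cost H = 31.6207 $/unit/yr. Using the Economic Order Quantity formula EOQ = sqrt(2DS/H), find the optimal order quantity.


2*D*S = 2 * 6407.1936 * 413.4476 = 5298077.6333
2*D*S/H = 167550.9281
EOQ = sqrt(167550.9281) = 409.3299

409.3299 units


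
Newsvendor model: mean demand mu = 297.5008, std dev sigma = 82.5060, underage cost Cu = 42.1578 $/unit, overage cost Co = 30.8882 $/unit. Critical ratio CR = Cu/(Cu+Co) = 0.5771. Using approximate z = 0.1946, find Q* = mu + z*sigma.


CR = Cu/(Cu+Co) = 42.1578/(42.1578+30.8882) = 0.5771
z = 0.1946
Q* = 297.5008 + 0.1946 * 82.5060 = 313.5565

313.5565 units


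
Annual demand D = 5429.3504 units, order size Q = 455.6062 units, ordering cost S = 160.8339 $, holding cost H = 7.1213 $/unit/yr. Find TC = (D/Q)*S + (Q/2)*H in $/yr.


Ordering cost = D*S/Q = 1916.6192
Holding cost = Q*H/2 = 1622.2542
TC = 1916.6192 + 1622.2542 = 3538.8734

3538.8734 $/yr


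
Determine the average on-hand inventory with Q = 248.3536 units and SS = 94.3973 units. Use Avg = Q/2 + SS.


Q/2 = 124.1768
Avg = 124.1768 + 94.3973 = 218.5741

218.5741 units


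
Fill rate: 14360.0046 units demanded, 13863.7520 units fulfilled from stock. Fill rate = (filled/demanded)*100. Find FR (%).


FR = 13863.7520 / 14360.0046 * 100 = 96.5442

96.5442%


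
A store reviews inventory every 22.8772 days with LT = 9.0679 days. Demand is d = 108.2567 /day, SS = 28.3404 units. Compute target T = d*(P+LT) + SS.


P + LT = 31.9451
d*(P+LT) = 108.2567 * 31.9451 = 3458.2711
T = 3458.2711 + 28.3404 = 3486.6115

3486.6115 units


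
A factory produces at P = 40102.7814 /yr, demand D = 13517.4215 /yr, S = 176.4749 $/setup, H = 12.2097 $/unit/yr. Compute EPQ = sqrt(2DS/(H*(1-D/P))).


1 - D/P = 1 - 0.3371 = 0.6629
H*(1-D/P) = 8.0942
2DS = 4770971.2149
EPQ = sqrt(589432.0601) = 767.7448

767.7448 units


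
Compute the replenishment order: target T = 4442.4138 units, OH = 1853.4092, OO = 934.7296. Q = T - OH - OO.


Inventory position = OH + OO = 1853.4092 + 934.7296 = 2788.1388
Q = 4442.4138 - 2788.1388 = 1654.2750

1654.2750 units


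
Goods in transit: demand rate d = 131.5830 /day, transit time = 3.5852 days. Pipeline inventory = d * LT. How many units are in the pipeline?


Pipeline = 131.5830 * 3.5852 = 471.7514

471.7514 units


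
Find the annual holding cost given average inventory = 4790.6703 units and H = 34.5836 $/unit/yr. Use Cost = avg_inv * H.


Cost = 4790.6703 * 34.5836 = 165678.6254

165678.6254 $/yr


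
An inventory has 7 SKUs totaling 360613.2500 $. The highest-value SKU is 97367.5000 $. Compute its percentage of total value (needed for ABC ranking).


Top item = 97367.5000
Total = 360613.2500
Percentage = 97367.5000 / 360613.2500 * 100 = 27.0005

27.0005%


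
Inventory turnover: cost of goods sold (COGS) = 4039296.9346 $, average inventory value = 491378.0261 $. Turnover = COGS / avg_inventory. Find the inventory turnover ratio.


Turnover = 4039296.9346 / 491378.0261 = 8.2203

8.2203


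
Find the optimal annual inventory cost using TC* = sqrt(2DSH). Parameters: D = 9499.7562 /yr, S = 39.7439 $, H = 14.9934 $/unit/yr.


2*D*S*H = 11321737.0560
TC* = sqrt(11321737.0560) = 3364.7789

3364.7789 $/yr


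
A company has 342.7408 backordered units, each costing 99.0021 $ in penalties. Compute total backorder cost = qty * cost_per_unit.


Total = 342.7408 * 99.0021 = 33932.0590

33932.0590 $


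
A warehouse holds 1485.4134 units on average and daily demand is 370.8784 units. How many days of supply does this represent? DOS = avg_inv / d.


DOS = 1485.4134 / 370.8784 = 4.0051

4.0051 days


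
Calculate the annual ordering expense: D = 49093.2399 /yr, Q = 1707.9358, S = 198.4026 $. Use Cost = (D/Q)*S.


Number of orders = D/Q = 28.7442
Cost = 28.7442 * 198.4026 = 5702.9230

5702.9230 $/yr


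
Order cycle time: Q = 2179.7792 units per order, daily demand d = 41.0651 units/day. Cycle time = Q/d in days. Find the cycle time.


Cycle = 2179.7792 / 41.0651 = 53.0811

53.0811 days


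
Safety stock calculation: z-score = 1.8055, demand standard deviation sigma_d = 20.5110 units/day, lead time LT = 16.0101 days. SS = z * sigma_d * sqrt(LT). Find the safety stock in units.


sqrt(LT) = sqrt(16.0101) = 4.0013
SS = 1.8055 * 20.5110 * 4.0013 = 148.1772

148.1772 units


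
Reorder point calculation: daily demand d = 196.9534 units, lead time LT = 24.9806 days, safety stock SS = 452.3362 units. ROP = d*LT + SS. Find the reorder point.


d*LT = 196.9534 * 24.9806 = 4920.0141
ROP = 4920.0141 + 452.3362 = 5372.3503

5372.3503 units


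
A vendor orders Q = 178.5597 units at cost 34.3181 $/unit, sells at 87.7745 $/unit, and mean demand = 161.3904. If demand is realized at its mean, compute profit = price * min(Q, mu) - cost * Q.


Sales at mu = min(178.5597, 161.3904) = 161.3904
Revenue = 87.7745 * 161.3904 = 14165.9617
Total cost = 34.3181 * 178.5597 = 6127.8296
Profit = 14165.9617 - 6127.8296 = 8038.1320

8038.1320 $


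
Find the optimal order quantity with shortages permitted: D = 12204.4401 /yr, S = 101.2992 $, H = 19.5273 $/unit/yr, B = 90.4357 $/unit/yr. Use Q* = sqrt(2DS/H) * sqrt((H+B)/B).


sqrt(2DS/H) = 355.8409
sqrt((H+B)/B) = 1.1027
Q* = 355.8409 * 1.1027 = 392.3821

392.3821 units


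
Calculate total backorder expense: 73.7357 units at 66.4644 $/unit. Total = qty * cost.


Total = 73.7357 * 66.4644 = 4900.7991

4900.7991 $


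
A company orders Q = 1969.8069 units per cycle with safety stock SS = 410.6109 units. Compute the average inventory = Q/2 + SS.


Q/2 = 984.9035
Avg = 984.9035 + 410.6109 = 1395.5143

1395.5143 units


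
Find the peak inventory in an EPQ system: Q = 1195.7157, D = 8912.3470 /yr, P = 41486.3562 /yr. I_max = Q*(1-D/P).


D/P = 0.2148
1 - D/P = 0.7852
I_max = 1195.7157 * 0.7852 = 938.8449

938.8449 units


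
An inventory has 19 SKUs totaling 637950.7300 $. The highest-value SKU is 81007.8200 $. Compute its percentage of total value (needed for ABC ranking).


Top item = 81007.8200
Total = 637950.7300
Percentage = 81007.8200 / 637950.7300 * 100 = 12.6981

12.6981%


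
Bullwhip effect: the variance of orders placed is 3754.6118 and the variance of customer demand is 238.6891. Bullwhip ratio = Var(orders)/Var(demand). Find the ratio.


BW = 3754.6118 / 238.6891 = 15.7301

15.7301


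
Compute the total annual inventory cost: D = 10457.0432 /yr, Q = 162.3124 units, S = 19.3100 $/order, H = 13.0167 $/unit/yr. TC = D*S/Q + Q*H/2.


Ordering cost = D*S/Q = 1244.0547
Holding cost = Q*H/2 = 1056.3859
TC = 1244.0547 + 1056.3859 = 2300.4406

2300.4406 $/yr


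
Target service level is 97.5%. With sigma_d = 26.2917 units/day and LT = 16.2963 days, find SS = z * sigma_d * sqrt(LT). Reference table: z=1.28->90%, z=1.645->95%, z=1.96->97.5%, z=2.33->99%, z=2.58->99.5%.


From the table, SL = 97.5% corresponds to z = 1.96
sqrt(LT) = sqrt(16.2963) = 4.0369
SS = 1.96 * 26.2917 * 4.0369 = 208.0268

208.0268 units
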